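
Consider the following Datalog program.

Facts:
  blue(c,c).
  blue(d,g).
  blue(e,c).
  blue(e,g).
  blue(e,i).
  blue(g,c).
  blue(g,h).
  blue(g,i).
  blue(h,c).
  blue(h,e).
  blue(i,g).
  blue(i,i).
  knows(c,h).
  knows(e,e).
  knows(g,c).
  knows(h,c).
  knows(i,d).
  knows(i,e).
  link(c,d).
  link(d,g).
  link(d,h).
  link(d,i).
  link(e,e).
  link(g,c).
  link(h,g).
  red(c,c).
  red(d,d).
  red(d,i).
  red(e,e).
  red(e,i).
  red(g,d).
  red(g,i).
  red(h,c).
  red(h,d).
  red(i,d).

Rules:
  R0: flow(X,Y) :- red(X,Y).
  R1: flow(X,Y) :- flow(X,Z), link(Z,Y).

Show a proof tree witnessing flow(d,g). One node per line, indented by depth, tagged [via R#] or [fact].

flow(d,g)  [via R1]
  flow(d,d)  [via R0]
    red(d,d)  [fact]
  link(d,g)  [fact]

round 1: derive flow(c,c) via R0 from red(c,c)
round 1: derive flow(d,d) via R0 from red(d,d)
round 1: derive flow(d,i) via R0 from red(d,i)
round 1: derive flow(e,e) via R0 from red(e,e)
round 1: derive flow(e,i) via R0 from red(e,i)
round 1: derive flow(g,d) via R0 from red(g,d)
round 1: derive flow(g,i) via R0 from red(g,i)
round 1: derive flow(h,c) via R0 from red(h,c)
round 1: derive flow(h,d) via R0 from red(h,d)
round 1: derive flow(i,d) via R0 from red(i,d)
round 2: derive flow(c,d) via R1 from flow(c,c), link(c,d)
round 2: derive flow(d,g) via R1 from flow(d,d), link(d,g)
round 2: derive flow(d,h) via R1 from flow(d,d), link(d,h)
round 2: derive flow(g,g) via R1 from flow(g,d), link(d,g)
round 2: derive flow(g,h) via R1 from flow(g,d), link(d,h)
round 2: derive flow(h,g) via R1 from flow(h,d), link(d,g)
round 2: derive flow(h,h) via R1 from flow(h,d), link(d,h)
round 2: derive flow(h,i) via R1 from flow(h,d), link(d,i)
round 2: derive flow(i,g) via R1 from flow(i,d), link(d,g)
round 2: derive flow(i,h) via R1 from flow(i,d), link(d,h)
round 2: derive flow(i,i) via R1 from flow(i,d), link(d,i)
round 3: derive flow(c,g) via R1 from flow(c,d), link(d,g)
round 3: derive flow(c,h) via R1 from flow(c,d), link(d,h)
round 3: derive flow(c,i) via R1 from flow(c,d), link(d,i)
round 3: derive flow(d,c) via R1 from flow(d,g), link(g,c)
round 3: derive flow(g,c) via R1 from flow(g,g), link(g,c)
round 3: derive flow(i,c) via R1 from flow(i,g), link(g,c)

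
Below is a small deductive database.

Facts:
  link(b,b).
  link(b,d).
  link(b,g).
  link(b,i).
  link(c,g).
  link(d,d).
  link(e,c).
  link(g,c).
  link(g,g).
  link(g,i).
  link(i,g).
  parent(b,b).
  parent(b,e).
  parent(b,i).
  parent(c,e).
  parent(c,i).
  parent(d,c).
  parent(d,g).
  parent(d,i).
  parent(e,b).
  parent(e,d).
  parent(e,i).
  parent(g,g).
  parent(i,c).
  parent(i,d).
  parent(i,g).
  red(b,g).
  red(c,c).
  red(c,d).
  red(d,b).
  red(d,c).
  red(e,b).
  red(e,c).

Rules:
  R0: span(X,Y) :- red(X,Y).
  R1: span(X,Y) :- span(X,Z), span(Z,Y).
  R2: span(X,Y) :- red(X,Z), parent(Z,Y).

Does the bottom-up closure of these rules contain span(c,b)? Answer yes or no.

yes

round 1: derive span(b,g) via R0 from red(b,g)
round 1: derive span(c,c) via R0 from red(c,c)
round 1: derive span(c,d) via R0 from red(c,d)
round 1: derive span(d,b) via R0 from red(d,b)
round 1: derive span(d,c) via R0 from red(d,c)
round 1: derive span(e,b) via R0 from red(e,b)
round 1: derive span(e,c) via R0 from red(e,c)
round 1: derive span(c,e) via R2 from red(c,c), parent(c,e)
round 1: derive span(c,g) via R2 from red(c,d), parent(d,g)
round 1: derive span(c,i) via R2 from red(c,c), parent(c,i)
round 1: derive span(d,e) via R2 from red(d,b), parent(b,e)
round 1: derive span(d,i) via R2 from red(d,b), parent(b,i)
round 1: derive span(e,e) via R2 from red(e,b), parent(b,e)
round 1: derive span(e,i) via R2 from red(e,b), parent(b,i)
round 2: derive span(c,b) via R1 from span(c,d), span(d,b)
round 2: derive span(d,d) via R1 from span(d,c), span(c,d)
round 2: derive span(d,g) via R1 from span(d,b), span(b,g)
round 2: derive span(e,d) via R1 from span(e,c), span(c,d)
round 2: derive span(e,g) via R1 from span(e,b), span(b,g)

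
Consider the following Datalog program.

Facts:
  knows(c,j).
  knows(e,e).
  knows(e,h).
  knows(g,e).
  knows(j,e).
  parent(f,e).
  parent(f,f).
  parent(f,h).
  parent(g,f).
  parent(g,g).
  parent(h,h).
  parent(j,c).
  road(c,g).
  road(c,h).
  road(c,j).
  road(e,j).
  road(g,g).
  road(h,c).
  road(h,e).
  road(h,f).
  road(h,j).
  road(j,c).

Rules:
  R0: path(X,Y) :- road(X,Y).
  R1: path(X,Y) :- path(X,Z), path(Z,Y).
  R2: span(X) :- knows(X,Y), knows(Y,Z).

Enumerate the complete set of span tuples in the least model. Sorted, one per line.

round 1: derive span(c) via R2 from knows(c,j), knows(j,e)
round 1: derive span(e) via R2 from knows(e,e), knows(e,e)
round 1: derive span(g) via R2 from knows(g,e), knows(e,e)
round 1: derive span(j) via R2 from knows(j,e), knows(e,e)

span(c)
span(e)
span(g)
span(j)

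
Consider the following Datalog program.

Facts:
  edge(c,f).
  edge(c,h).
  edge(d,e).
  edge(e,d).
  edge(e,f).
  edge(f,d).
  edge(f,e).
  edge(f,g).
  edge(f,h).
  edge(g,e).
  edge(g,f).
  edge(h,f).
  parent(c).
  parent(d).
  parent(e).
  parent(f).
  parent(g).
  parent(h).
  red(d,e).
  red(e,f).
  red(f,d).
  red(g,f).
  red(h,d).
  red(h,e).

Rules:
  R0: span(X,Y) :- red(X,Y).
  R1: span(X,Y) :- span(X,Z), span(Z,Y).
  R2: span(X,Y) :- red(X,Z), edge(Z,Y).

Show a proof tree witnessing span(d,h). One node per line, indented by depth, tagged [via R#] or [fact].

span(d,h)  [via R1]
  span(d,e)  [via R0]
    red(d,e)  [fact]
  span(e,h)  [via R2]
    red(e,f)  [fact]
    edge(f,h)  [fact]

round 1: derive span(d,e) via R0 from red(d,e)
round 1: derive span(e,f) via R0 from red(e,f)
round 1: derive span(f,d) via R0 from red(f,d)
round 1: derive span(g,f) via R0 from red(g,f)
round 1: derive span(h,d) via R0 from red(h,d)
round 1: derive span(h,e) via R0 from red(h,e)
round 1: derive span(d,d) via R2 from red(d,e), edge(e,d)
round 1: derive span(d,f) via R2 from red(d,e), edge(e,f)
round 1: derive span(e,d) via R2 from red(e,f), edge(f,d)
round 1: derive span(e,e) via R2 from red(e,f), edge(f,e)
round 1: derive span(e,g) via R2 from red(e,f), edge(f,g)
round 1: derive span(e,h) via R2 from red(e,f), edge(f,h)
round 1: derive span(f,e) via R2 from red(f,d), edge(d,e)
round 1: derive span(g,d) via R2 from red(g,f), edge(f,d)
round 1: derive span(g,e) via R2 from red(g,f), edge(f,e)
round 1: derive span(g,g) via R2 from red(g,f), edge(f,g)
round 1: derive span(g,h) via R2 from red(g,f), edge(f,h)
round 1: derive span(h,f) via R2 from red(h,e), edge(e,f)
round 2: derive span(d,g) via R1 from span(d,e), span(e,g)
round 2: derive span(d,h) via R1 from span(d,e), span(e,h)
round 2: derive span(f,f) via R1 from span(f,d), span(d,f)
round 2: derive span(f,g) via R1 from span(f,e), span(e,g)
round 2: derive span(f,h) via R1 from span(f,e), span(e,h)
round 2: derive span(h,g) via R1 from span(h,e), span(e,g)
round 2: derive span(h,h) via R1 from span(h,e), span(e,h)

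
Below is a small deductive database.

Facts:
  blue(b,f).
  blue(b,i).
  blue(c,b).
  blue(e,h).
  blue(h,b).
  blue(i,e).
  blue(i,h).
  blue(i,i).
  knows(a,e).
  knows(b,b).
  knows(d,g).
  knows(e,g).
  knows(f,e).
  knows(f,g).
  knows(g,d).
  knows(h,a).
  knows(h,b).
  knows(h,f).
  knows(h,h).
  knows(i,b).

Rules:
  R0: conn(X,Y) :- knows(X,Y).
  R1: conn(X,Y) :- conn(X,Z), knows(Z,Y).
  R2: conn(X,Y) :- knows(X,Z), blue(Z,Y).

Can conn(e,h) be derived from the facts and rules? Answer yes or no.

no

round 1: derive conn(a,e) via R0 from knows(a,e)
round 1: derive conn(b,b) via R0 from knows(b,b)
round 1: derive conn(d,g) via R0 from knows(d,g)
round 1: derive conn(e,g) via R0 from knows(e,g)
round 1: derive conn(f,e) via R0 from knows(f,e)
round 1: derive conn(f,g) via R0 from knows(f,g)
round 1: derive conn(g,d) via R0 from knows(g,d)
round 1: derive conn(h,a) via R0 from knows(h,a)
round 1: derive conn(h,b) via R0 from knows(h,b)
round 1: derive conn(h,f) via R0 from knows(h,f)
round 1: derive conn(h,h) via R0 from knows(h,h)
round 1: derive conn(i,b) via R0 from knows(i,b)
round 1: derive conn(a,h) via R2 from knows(a,e), blue(e,h)
round 1: derive conn(b,f) via R2 from knows(b,b), blue(b,f)
round 1: derive conn(b,i) via R2 from knows(b,b), blue(b,i)
round 1: derive conn(f,h) via R2 from knows(f,e), blue(e,h)
round 1: derive conn(h,i) via R2 from knows(h,b), blue(b,i)
round 1: derive conn(i,f) via R2 from knows(i,b), blue(b,f)
round 1: derive conn(i,i) via R2 from knows(i,b), blue(b,i)
round 2: derive conn(a,a) via R1 from conn(a,h), knows(h,a)
round 2: derive conn(a,b) via R1 from conn(a,h), knows(h,b)
round 2: derive conn(a,f) via R1 from conn(a,h), knows(h,f)
round 2: derive conn(a,g) via R1 from conn(a,e), knows(e,g)
round 2: derive conn(b,e) via R1 from conn(b,f), knows(f,e)
round 2: derive conn(b,g) via R1 from conn(b,f), knows(f,g)
round 2: derive conn(d,d) via R1 from conn(d,g), knows(g,d)
round 2: derive conn(e,d) via R1 from conn(e,g), knows(g,d)
round 2: derive conn(f,a) via R1 from conn(f,h), knows(h,a)
round 2: derive conn(f,b) via R1 from conn(f,h), knows(h,b)
round 2: derive conn(f,d) via R1 from conn(f,g), knows(g,d)
round 2: derive conn(f,f) via R1 from conn(f,h), knows(h,f)
round 2: derive conn(g,g) via R1 from conn(g,d), knows(d,g)
round 2: derive conn(h,e) via R1 from conn(h,a), knows(a,e)
round 2: derive conn(h,g) via R1 from conn(h,f), knows(f,g)
round 2: derive conn(i,e) via R1 from conn(i,f), knows(f,e)
round 2: derive conn(i,g) via R1 from conn(i,f), knows(f,g)
round 3: derive conn(a,d) via R1 from conn(a,g), knows(g,d)
round 3: derive conn(b,d) via R1 from conn(b,g), knows(g,d)
round 3: derive conn(h,d) via R1 from conn(h,g), knows(g,d)
round 3: derive conn(i,d) via R1 from conn(i,g), knows(g,d)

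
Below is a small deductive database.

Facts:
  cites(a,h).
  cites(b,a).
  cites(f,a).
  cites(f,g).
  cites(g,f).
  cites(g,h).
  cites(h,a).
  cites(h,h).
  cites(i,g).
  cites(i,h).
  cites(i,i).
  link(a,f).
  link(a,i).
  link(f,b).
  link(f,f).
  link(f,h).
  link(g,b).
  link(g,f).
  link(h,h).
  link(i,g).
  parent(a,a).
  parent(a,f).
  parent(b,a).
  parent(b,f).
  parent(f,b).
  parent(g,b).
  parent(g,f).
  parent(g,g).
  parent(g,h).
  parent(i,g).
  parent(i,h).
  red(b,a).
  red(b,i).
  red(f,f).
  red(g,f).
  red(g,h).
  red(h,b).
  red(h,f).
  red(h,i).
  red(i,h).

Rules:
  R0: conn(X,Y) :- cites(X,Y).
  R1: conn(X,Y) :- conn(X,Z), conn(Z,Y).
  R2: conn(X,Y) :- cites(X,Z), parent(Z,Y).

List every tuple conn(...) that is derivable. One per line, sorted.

round 1: derive conn(a,h) via R0 from cites(a,h)
round 1: derive conn(b,a) via R0 from cites(b,a)
round 1: derive conn(f,a) via R0 from cites(f,a)
round 1: derive conn(f,g) via R0 from cites(f,g)
round 1: derive conn(g,f) via R0 from cites(g,f)
round 1: derive conn(g,h) via R0 from cites(g,h)
round 1: derive conn(h,a) via R0 from cites(h,a)
round 1: derive conn(h,h) via R0 from cites(h,h)
round 1: derive conn(i,g) via R0 from cites(i,g)
round 1: derive conn(i,h) via R0 from cites(i,h)
round 1: derive conn(i,i) via R0 from cites(i,i)
round 1: derive conn(b,f) via R2 from cites(b,a), parent(a,f)
round 1: derive conn(f,b) via R2 from cites(f,g), parent(g,b)
round 1: derive conn(f,f) via R2 from cites(f,a), parent(a,f)
round 1: derive conn(f,h) via R2 from cites(f,g), parent(g,h)
round 1: derive conn(g,b) via R2 from cites(g,f), parent(f,b)
round 1: derive conn(h,f) via R2 from cites(h,a), parent(a,f)
round 1: derive conn(i,b) via R2 from cites(i,g), parent(g,b)
round 1: derive conn(i,f) via R2 from cites(i,g), parent(g,f)
round 2: derive conn(a,a) via R1 from conn(a,h), conn(h,a)
round 2: derive conn(a,f) via R1 from conn(a,h), conn(h,f)
round 2: derive conn(b,b) via R1 from conn(b,f), conn(f,b)
round 2: derive conn(b,g) via R1 from conn(b,f), conn(f,g)
round 2: derive conn(b,h) via R1 from conn(b,a), conn(a,h)
round 2: derive conn(g,a) via R1 from conn(g,b), conn(b,a)
round 2: derive conn(g,g) via R1 from conn(g,f), conn(f,g)
round 2: derive conn(h,b) via R1 from conn(h,f), conn(f,b)
round 2: derive conn(h,g) via R1 from conn(h,f), conn(f,g)
round 2: derive conn(i,a) via R1 from conn(i,b), conn(b,a)
round 3: derive conn(a,b) via R1 from conn(a,f), conn(f,b)
round 3: derive conn(a,g) via R1 from conn(a,f), conn(f,g)

conn(a,a)
conn(a,b)
conn(a,f)
conn(a,g)
conn(a,h)
conn(b,a)
conn(b,b)
conn(b,f)
conn(b,g)
conn(b,h)
conn(f,a)
conn(f,b)
conn(f,f)
conn(f,g)
conn(f,h)
conn(g,a)
conn(g,b)
conn(g,f)
conn(g,g)
conn(g,h)
conn(h,a)
conn(h,b)
conn(h,f)
conn(h,g)
conn(h,h)
conn(i,a)
conn(i,b)
conn(i,f)
conn(i,g)
conn(i,h)
conn(i,i)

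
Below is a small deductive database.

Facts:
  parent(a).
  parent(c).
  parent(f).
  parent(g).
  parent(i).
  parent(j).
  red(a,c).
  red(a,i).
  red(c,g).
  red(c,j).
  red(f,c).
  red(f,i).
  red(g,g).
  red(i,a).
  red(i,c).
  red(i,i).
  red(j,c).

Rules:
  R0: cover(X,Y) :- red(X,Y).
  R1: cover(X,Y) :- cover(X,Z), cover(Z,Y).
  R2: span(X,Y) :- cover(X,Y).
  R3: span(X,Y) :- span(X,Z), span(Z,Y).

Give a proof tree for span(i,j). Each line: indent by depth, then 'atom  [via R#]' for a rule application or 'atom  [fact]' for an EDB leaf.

round 1: derive cover(a,c) via R0 from red(a,c)
round 1: derive cover(a,i) via R0 from red(a,i)
round 1: derive cover(c,g) via R0 from red(c,g)
round 1: derive cover(c,j) via R0 from red(c,j)
round 1: derive cover(f,c) via R0 from red(f,c)
round 1: derive cover(f,i) via R0 from red(f,i)
round 1: derive cover(g,g) via R0 from red(g,g)
round 1: derive cover(i,a) via R0 from red(i,a)
round 1: derive cover(i,c) via R0 from red(i,c)
round 1: derive cover(i,i) via R0 from red(i,i)
round 1: derive cover(j,c) via R0 from red(j,c)
round 2: derive cover(a,a) via R1 from cover(a,i), cover(i,a)
round 2: derive cover(a,g) via R1 from cover(a,c), cover(c,g)
round 2: derive cover(a,j) via R1 from cover(a,c), cover(c,j)
round 2: derive cover(c,c) via R1 from cover(c,j), cover(j,c)
round 2: derive cover(f,a) via R1 from cover(f,i), cover(i,a)
round 2: derive cover(f,g) via R1 from cover(f,c), cover(c,g)
round 2: derive cover(f,j) via R1 from cover(f,c), cover(c,j)
round 2: derive cover(i,g) via R1 from cover(i,c), cover(c,g)
round 2: derive cover(i,j) via R1 from cover(i,c), cover(c,j)
round 2: derive cover(j,g) via R1 from cover(j,c), cover(c,g)
round 2: derive cover(j,j) via R1 from cover(j,c), cover(c,j)
round 2: derive span(a,c) via R2 from cover(a,c)
round 2: derive span(a,i) via R2 from cover(a,i)
round 2: derive span(c,g) via R2 from cover(c,g)
round 2: derive span(c,j) via R2 from cover(c,j)
round 2: derive span(f,c) via R2 from cover(f,c)
round 2: derive span(f,i) via R2 from cover(f,i)
round 2: derive span(g,g) via R2 from cover(g,g)
round 2: derive span(i,a) via R2 from cover(i,a)
round 2: derive span(i,c) via R2 from cover(i,c)
round 2: derive span(i,i) via R2 from cover(i,i)
round 2: derive span(j,c) via R2 from cover(j,c)
round 3: derive span(a,a) via R2 from cover(a,a)
round 3: derive span(a,g) via R2 from cover(a,g)
round 3: derive span(a,j) via R2 from cover(a,j)
round 3: derive span(c,c) via R2 from cover(c,c)
round 3: derive span(f,a) via R2 from cover(f,a)
round 3: derive span(f,g) via R2 from cover(f,g)
round 3: derive span(f,j) via R2 from cover(f,j)
round 3: derive span(i,g) via R2 from cover(i,g)
round 3: derive span(i,j) via R2 from cover(i,j)
round 3: derive span(j,g) via R2 from cover(j,g)
round 3: derive span(j,j) via R2 from cover(j,j)

span(i,j)  [via R2]
  cover(i,j)  [via R1]
    cover(i,c)  [via R0]
      red(i,c)  [fact]
    cover(c,j)  [via R0]
      red(c,j)  [fact]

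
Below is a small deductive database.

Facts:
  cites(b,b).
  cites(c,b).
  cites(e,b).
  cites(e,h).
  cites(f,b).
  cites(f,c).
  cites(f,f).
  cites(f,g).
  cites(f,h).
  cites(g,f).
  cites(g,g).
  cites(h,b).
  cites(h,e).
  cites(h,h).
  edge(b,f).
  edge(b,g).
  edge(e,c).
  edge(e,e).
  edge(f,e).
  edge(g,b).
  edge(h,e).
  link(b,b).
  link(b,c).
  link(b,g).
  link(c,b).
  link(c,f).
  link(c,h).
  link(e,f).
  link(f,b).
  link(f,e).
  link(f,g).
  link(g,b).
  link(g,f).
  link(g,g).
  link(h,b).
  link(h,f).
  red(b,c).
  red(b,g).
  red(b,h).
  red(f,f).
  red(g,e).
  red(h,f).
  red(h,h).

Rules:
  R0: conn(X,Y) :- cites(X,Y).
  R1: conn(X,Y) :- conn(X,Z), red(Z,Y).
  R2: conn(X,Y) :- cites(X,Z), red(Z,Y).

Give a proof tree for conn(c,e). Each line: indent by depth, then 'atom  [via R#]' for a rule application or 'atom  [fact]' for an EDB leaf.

round 1: derive conn(b,b) via R0 from cites(b,b)
round 1: derive conn(c,b) via R0 from cites(c,b)
round 1: derive conn(e,b) via R0 from cites(e,b)
round 1: derive conn(e,h) via R0 from cites(e,h)
round 1: derive conn(f,b) via R0 from cites(f,b)
round 1: derive conn(f,c) via R0 from cites(f,c)
round 1: derive conn(f,f) via R0 from cites(f,f)
round 1: derive conn(f,g) via R0 from cites(f,g)
round 1: derive conn(f,h) via R0 from cites(f,h)
round 1: derive conn(g,f) via R0 from cites(g,f)
round 1: derive conn(g,g) via R0 from cites(g,g)
round 1: derive conn(h,b) via R0 from cites(h,b)
round 1: derive conn(h,e) via R0 from cites(h,e)
round 1: derive conn(h,h) via R0 from cites(h,h)
round 1: derive conn(b,c) via R2 from cites(b,b), red(b,c)
round 1: derive conn(b,g) via R2 from cites(b,b), red(b,g)
round 1: derive conn(b,h) via R2 from cites(b,b), red(b,h)
round 1: derive conn(c,c) via R2 from cites(c,b), red(b,c)
round 1: derive conn(c,g) via R2 from cites(c,b), red(b,g)
round 1: derive conn(c,h) via R2 from cites(c,b), red(b,h)
round 1: derive conn(e,c) via R2 from cites(e,b), red(b,c)
round 1: derive conn(e,f) via R2 from cites(e,h), red(h,f)
round 1: derive conn(e,g) via R2 from cites(e,b), red(b,g)
round 1: derive conn(f,e) via R2 from cites(f,g), red(g,e)
round 1: derive conn(g,e) via R2 from cites(g,g), red(g,e)
round 1: derive conn(h,c) via R2 from cites(h,b), red(b,c)
round 1: derive conn(h,f) via R2 from cites(h,h), red(h,f)
round 1: derive conn(h,g) via R2 from cites(h,b), red(b,g)
round 2: derive conn(b,e) via R1 from conn(b,g), red(g,e)
round 2: derive conn(b,f) via R1 from conn(b,h), red(h,f)
round 2: derive conn(c,e) via R1 from conn(c,g), red(g,e)
round 2: derive conn(c,f) via R1 from conn(c,h), red(h,f)
round 2: derive conn(e,e) via R1 from conn(e,g), red(g,e)

conn(c,e)  [via R1]
  conn(c,g)  [via R2]
    cites(c,b)  [fact]
    red(b,g)  [fact]
  red(g,e)  [fact]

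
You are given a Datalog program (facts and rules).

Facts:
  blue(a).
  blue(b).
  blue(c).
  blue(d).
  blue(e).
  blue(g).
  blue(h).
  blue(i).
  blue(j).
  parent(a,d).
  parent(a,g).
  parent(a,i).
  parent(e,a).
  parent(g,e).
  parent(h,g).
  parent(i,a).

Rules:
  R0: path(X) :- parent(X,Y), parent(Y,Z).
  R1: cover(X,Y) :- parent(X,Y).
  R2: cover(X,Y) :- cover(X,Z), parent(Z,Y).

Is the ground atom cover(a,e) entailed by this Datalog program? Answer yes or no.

round 1: derive cover(a,d) via R1 from parent(a,d)
round 1: derive cover(a,g) via R1 from parent(a,g)
round 1: derive cover(a,i) via R1 from parent(a,i)
round 1: derive cover(e,a) via R1 from parent(e,a)
round 1: derive cover(g,e) via R1 from parent(g,e)
round 1: derive cover(h,g) via R1 from parent(h,g)
round 1: derive cover(i,a) via R1 from parent(i,a)
round 2: derive cover(a,a) via R2 from cover(a,i), parent(i,a)
round 2: derive cover(a,e) via R2 from cover(a,g), parent(g,e)
round 2: derive cover(e,d) via R2 from cover(e,a), parent(a,d)
round 2: derive cover(e,g) via R2 from cover(e,a), parent(a,g)
round 2: derive cover(e,i) via R2 from cover(e,a), parent(a,i)
round 2: derive cover(g,a) via R2 from cover(g,e), parent(e,a)
round 2: derive cover(h,e) via R2 from cover(h,g), parent(g,e)
round 2: derive cover(i,d) via R2 from cover(i,a), parent(a,d)
round 2: derive cover(i,g) via R2 from cover(i,a), parent(a,g)
round 2: derive cover(i,i) via R2 from cover(i,a), parent(a,i)
round 3: derive cover(e,e) via R2 from cover(e,g), parent(g,e)
round 3: derive cover(g,d) via R2 from cover(g,a), parent(a,d)
round 3: derive cover(g,g) via R2 from cover(g,a), parent(a,g)
round 3: derive cover(g,i) via R2 from cover(g,a), parent(a,i)
round 3: derive cover(h,a) via R2 from cover(h,e), parent(e,a)
round 3: derive cover(i,e) via R2 from cover(i,g), parent(g,e)
round 4: derive cover(h,d) via R2 from cover(h,a), parent(a,d)
round 4: derive cover(h,i) via R2 from cover(h,a), parent(a,i)

yes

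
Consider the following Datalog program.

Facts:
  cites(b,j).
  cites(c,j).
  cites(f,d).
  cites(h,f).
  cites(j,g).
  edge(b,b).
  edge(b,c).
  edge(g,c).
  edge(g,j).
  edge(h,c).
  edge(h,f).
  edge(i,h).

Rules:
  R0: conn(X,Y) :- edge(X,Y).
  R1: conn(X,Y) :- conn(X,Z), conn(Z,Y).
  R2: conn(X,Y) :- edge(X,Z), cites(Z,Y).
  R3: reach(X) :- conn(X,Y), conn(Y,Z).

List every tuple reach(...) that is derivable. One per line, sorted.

reach(b)
reach(g)
reach(i)

round 1: derive conn(b,b) via R0 from edge(b,b)
round 1: derive conn(b,c) via R0 from edge(b,c)
round 1: derive conn(g,c) via R0 from edge(g,c)
round 1: derive conn(g,j) via R0 from edge(g,j)
round 1: derive conn(h,c) via R0 from edge(h,c)
round 1: derive conn(h,f) via R0 from edge(h,f)
round 1: derive conn(i,h) via R0 from edge(i,h)
round 1: derive conn(b,j) via R2 from edge(b,b), cites(b,j)
round 1: derive conn(g,g) via R2 from edge(g,j), cites(j,g)
round 1: derive conn(h,d) via R2 from edge(h,f), cites(f,d)
round 1: derive conn(h,j) via R2 from edge(h,c), cites(c,j)
round 1: derive conn(i,f) via R2 from edge(i,h), cites(h,f)
round 2: derive conn(i,c) via R1 from conn(i,h), conn(h,c)
round 2: derive conn(i,d) via R1 from conn(i,h), conn(h,d)
round 2: derive conn(i,j) via R1 from conn(i,h), conn(h,j)
round 2: derive reach(b) via R3 from conn(b,b), conn(b,b)
round 2: derive reach(g) via R3 from conn(g,g), conn(g,c)
round 2: derive reach(i) via R3 from conn(i,h), conn(h,c)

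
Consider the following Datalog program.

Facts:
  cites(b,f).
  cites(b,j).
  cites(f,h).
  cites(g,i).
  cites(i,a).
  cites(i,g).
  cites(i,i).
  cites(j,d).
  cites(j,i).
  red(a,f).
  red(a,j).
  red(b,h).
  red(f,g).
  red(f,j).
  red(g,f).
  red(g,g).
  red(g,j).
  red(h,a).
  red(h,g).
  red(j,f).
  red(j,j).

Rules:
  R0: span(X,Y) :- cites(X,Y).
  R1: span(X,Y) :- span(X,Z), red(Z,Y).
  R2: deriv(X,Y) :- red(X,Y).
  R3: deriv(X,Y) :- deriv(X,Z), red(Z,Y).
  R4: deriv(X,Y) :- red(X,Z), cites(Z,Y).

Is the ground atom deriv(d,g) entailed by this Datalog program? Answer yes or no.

round 1: derive deriv(a,f) via R2 from red(a,f)
round 1: derive deriv(a,j) via R2 from red(a,j)
round 1: derive deriv(b,h) via R2 from red(b,h)
round 1: derive deriv(f,g) via R2 from red(f,g)
round 1: derive deriv(f,j) via R2 from red(f,j)
round 1: derive deriv(g,f) via R2 from red(g,f)
round 1: derive deriv(g,g) via R2 from red(g,g)
round 1: derive deriv(g,j) via R2 from red(g,j)
round 1: derive deriv(h,a) via R2 from red(h,a)
round 1: derive deriv(h,g) via R2 from red(h,g)
round 1: derive deriv(j,f) via R2 from red(j,f)
round 1: derive deriv(j,j) via R2 from red(j,j)
round 1: derive deriv(a,d) via R4 from red(a,j), cites(j,d)
round 1: derive deriv(a,h) via R4 from red(a,f), cites(f,h)
round 1: derive deriv(a,i) via R4 from red(a,j), cites(j,i)
round 1: derive deriv(f,d) via R4 from red(f,j), cites(j,d)
round 1: derive deriv(f,i) via R4 from red(f,g), cites(g,i)
round 1: derive deriv(g,d) via R4 from red(g,j), cites(j,d)
round 1: derive deriv(g,h) via R4 from red(g,f), cites(f,h)
round 1: derive deriv(g,i) via R4 from red(g,g), cites(g,i)
round 1: derive deriv(h,i) via R4 from red(h,g), cites(g,i)
round 1: derive deriv(j,d) via R4 from red(j,j), cites(j,d)
round 1: derive deriv(j,h) via R4 from red(j,f), cites(f,h)
round 1: derive deriv(j,i) via R4 from red(j,j), cites(j,i)
round 2: derive deriv(a,a) via R3 from deriv(a,h), red(h,a)
round 2: derive deriv(a,g) via R3 from deriv(a,f), red(f,g)
round 2: derive deriv(b,a) via R3 from deriv(b,h), red(h,a)
round 2: derive deriv(b,g) via R3 from deriv(b,h), red(h,g)
round 2: derive deriv(f,f) via R3 from deriv(f,g), red(g,f)
round 2: derive deriv(g,a) via R3 from deriv(g,h), red(h,a)
round 2: derive deriv(h,f) via R3 from deriv(h,a), red(a,f)
round 2: derive deriv(h,j) via R3 from deriv(h,a), red(a,j)
round 2: derive deriv(j,a) via R3 from deriv(j,h), red(h,a)
round 2: derive deriv(j,g) via R3 from deriv(j,f), red(f,g)
round 3: derive deriv(b,f) via R3 from deriv(b,a), red(a,f)
round 3: derive deriv(b,j) via R3 from deriv(b,a), red(a,j)

no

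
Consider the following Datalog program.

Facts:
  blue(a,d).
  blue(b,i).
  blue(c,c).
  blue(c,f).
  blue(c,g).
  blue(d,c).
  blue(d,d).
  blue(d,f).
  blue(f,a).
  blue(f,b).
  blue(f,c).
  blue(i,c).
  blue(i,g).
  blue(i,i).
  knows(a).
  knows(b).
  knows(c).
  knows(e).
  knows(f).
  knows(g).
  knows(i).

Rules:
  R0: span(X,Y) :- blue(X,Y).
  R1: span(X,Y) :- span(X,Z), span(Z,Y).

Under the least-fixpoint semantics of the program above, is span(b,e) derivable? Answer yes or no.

round 1: derive span(a,d) via R0 from blue(a,d)
round 1: derive span(b,i) via R0 from blue(b,i)
round 1: derive span(c,c) via R0 from blue(c,c)
round 1: derive span(c,f) via R0 from blue(c,f)
round 1: derive span(c,g) via R0 from blue(c,g)
round 1: derive span(d,c) via R0 from blue(d,c)
round 1: derive span(d,d) via R0 from blue(d,d)
round 1: derive span(d,f) via R0 from blue(d,f)
round 1: derive span(f,a) via R0 from blue(f,a)
round 1: derive span(f,b) via R0 from blue(f,b)
round 1: derive span(f,c) via R0 from blue(f,c)
round 1: derive span(i,c) via R0 from blue(i,c)
round 1: derive span(i,g) via R0 from blue(i,g)
round 1: derive span(i,i) via R0 from blue(i,i)
round 2: derive span(a,c) via R1 from span(a,d), span(d,c)
round 2: derive span(a,f) via R1 from span(a,d), span(d,f)
round 2: derive span(b,c) via R1 from span(b,i), span(i,c)
round 2: derive span(b,g) via R1 from span(b,i), span(i,g)
round 2: derive span(c,a) via R1 from span(c,f), span(f,a)
round 2: derive span(c,b) via R1 from span(c,f), span(f,b)
round 2: derive span(d,a) via R1 from span(d,f), span(f,a)
round 2: derive span(d,b) via R1 from span(d,f), span(f,b)
round 2: derive span(d,g) via R1 from span(d,c), span(c,g)
round 2: derive span(f,d) via R1 from span(f,a), span(a,d)
round 2: derive span(f,f) via R1 from span(f,c), span(c,f)
round 2: derive span(f,g) via R1 from span(f,c), span(c,g)
round 2: derive span(f,i) via R1 from span(f,b), span(b,i)
round 2: derive span(i,f) via R1 from span(i,c), span(c,f)
round 3: derive span(a,a) via R1 from span(a,c), span(c,a)
round 3: derive span(a,b) via R1 from span(a,c), span(c,b)
round 3: derive span(a,g) via R1 from span(a,c), span(c,g)
round 3: derive span(a,i) via R1 from span(a,f), span(f,i)
round 3: derive span(b,a) via R1 from span(b,c), span(c,a)
round 3: derive span(b,b) via R1 from span(b,c), span(c,b)
round 3: derive span(b,f) via R1 from span(b,c), span(c,f)
round 3: derive span(c,d) via R1 from span(c,a), span(a,d)
round 3: derive span(c,i) via R1 from span(c,b), span(b,i)
round 3: derive span(d,i) via R1 from span(d,b), span(b,i)
round 3: derive span(i,a) via R1 from span(i,c), span(c,a)
round 3: derive span(i,b) via R1 from span(i,c), span(c,b)
round 3: derive span(i,d) via R1 from span(i,f), span(f,d)
round 4: derive span(b,d) via R1 from span(b,a), span(a,d)

no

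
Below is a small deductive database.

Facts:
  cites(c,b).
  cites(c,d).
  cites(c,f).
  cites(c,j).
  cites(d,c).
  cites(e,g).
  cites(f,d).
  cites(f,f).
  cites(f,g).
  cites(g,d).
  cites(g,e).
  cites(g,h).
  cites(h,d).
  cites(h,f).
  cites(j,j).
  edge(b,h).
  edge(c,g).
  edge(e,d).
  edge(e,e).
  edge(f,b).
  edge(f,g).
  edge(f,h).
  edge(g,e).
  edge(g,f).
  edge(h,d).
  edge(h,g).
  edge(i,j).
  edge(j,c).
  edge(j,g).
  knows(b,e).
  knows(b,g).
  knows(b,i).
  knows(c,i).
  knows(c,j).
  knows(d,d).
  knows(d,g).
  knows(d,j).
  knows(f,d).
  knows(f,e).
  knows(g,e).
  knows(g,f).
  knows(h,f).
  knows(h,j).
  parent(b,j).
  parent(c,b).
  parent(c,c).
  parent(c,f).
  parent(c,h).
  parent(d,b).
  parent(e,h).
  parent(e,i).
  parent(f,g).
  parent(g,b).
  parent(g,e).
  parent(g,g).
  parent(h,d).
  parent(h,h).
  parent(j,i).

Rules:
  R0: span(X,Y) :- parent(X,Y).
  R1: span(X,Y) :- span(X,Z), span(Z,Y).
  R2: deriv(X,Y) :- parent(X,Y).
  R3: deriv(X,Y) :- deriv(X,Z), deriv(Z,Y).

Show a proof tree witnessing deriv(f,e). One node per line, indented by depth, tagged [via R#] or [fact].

round 1: derive deriv(b,j) via R2 from parent(b,j)
round 1: derive deriv(c,b) via R2 from parent(c,b)
round 1: derive deriv(c,c) via R2 from parent(c,c)
round 1: derive deriv(c,f) via R2 from parent(c,f)
round 1: derive deriv(c,h) via R2 from parent(c,h)
round 1: derive deriv(d,b) via R2 from parent(d,b)
round 1: derive deriv(e,h) via R2 from parent(e,h)
round 1: derive deriv(e,i) via R2 from parent(e,i)
round 1: derive deriv(f,g) via R2 from parent(f,g)
round 1: derive deriv(g,b) via R2 from parent(g,b)
round 1: derive deriv(g,e) via R2 from parent(g,e)
round 1: derive deriv(g,g) via R2 from parent(g,g)
round 1: derive deriv(h,d) via R2 from parent(h,d)
round 1: derive deriv(h,h) via R2 from parent(h,h)
round 1: derive deriv(j,i) via R2 from parent(j,i)
round 2: derive deriv(b,i) via R3 from deriv(b,j), deriv(j,i)
round 2: derive deriv(c,d) via R3 from deriv(c,h), deriv(h,d)
round 2: derive deriv(c,g) via R3 from deriv(c,f), deriv(f,g)
round 2: derive deriv(c,j) via R3 from deriv(c,b), deriv(b,j)
round 2: derive deriv(d,j) via R3 from deriv(d,b), deriv(b,j)
round 2: derive deriv(e,d) via R3 from deriv(e,h), deriv(h,d)
round 2: derive deriv(f,b) via R3 from deriv(f,g), deriv(g,b)
round 2: derive deriv(f,e) via R3 from deriv(f,g), deriv(g,e)
round 2: derive deriv(g,h) via R3 from deriv(g,e), deriv(e,h)
round 2: derive deriv(g,i) via R3 from deriv(g,e), deriv(e,i)
round 2: derive deriv(g,j) via R3 from deriv(g,b), deriv(b,j)
round 2: derive deriv(h,b) via R3 from deriv(h,d), deriv(d,b)
round 3: derive deriv(c,e) via R3 from deriv(c,f), deriv(f,e)
round 3: derive deriv(c,i) via R3 from deriv(c,b), deriv(b,i)
round 3: derive deriv(d,i) via R3 from deriv(d,b), deriv(b,i)
round 3: derive deriv(e,b) via R3 from deriv(e,d), deriv(d,b)
round 3: derive deriv(e,j) via R3 from deriv(e,d), deriv(d,j)
round 3: derive deriv(f,d) via R3 from deriv(f,e), deriv(e,d)
round 3: derive deriv(f,h) via R3 from deriv(f,e), deriv(e,h)
round 3: derive deriv(f,i) via R3 from deriv(f,b), deriv(b,i)
round 3: derive deriv(f,j) via R3 from deriv(f,b), deriv(b,j)
round 3: derive deriv(g,d) via R3 from deriv(g,e), deriv(e,d)
round 3: derive deriv(h,i) via R3 from deriv(h,b), deriv(b,i)
round 3: derive deriv(h,j) via R3 from deriv(h,b), deriv(b,j)

deriv(f,e)  [via R3]
  deriv(f,g)  [via R2]
    parent(f,g)  [fact]
  deriv(g,e)  [via R2]
    parent(g,e)  [fact]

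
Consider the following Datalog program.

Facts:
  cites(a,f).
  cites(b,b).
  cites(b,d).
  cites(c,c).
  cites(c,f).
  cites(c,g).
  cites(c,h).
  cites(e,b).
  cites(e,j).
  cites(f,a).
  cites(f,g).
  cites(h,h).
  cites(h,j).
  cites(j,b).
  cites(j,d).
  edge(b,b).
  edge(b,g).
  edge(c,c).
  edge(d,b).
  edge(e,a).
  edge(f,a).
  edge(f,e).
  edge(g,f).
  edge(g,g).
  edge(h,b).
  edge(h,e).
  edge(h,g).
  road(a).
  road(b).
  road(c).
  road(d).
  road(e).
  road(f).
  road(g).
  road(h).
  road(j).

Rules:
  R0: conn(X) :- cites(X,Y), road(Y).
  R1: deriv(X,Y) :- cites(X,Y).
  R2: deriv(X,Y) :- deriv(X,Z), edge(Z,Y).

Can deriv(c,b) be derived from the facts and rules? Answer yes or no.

round 1: derive deriv(a,f) via R1 from cites(a,f)
round 1: derive deriv(b,b) via R1 from cites(b,b)
round 1: derive deriv(b,d) via R1 from cites(b,d)
round 1: derive deriv(c,c) via R1 from cites(c,c)
round 1: derive deriv(c,f) via R1 from cites(c,f)
round 1: derive deriv(c,g) via R1 from cites(c,g)
round 1: derive deriv(c,h) via R1 from cites(c,h)
round 1: derive deriv(e,b) via R1 from cites(e,b)
round 1: derive deriv(e,j) via R1 from cites(e,j)
round 1: derive deriv(f,a) via R1 from cites(f,a)
round 1: derive deriv(f,g) via R1 from cites(f,g)
round 1: derive deriv(h,h) via R1 from cites(h,h)
round 1: derive deriv(h,j) via R1 from cites(h,j)
round 1: derive deriv(j,b) via R1 from cites(j,b)
round 1: derive deriv(j,d) via R1 from cites(j,d)
round 2: derive deriv(a,a) via R2 from deriv(a,f), edge(f,a)
round 2: derive deriv(a,e) via R2 from deriv(a,f), edge(f,e)
round 2: derive deriv(b,g) via R2 from deriv(b,b), edge(b,g)
round 2: derive deriv(c,a) via R2 from deriv(c,f), edge(f,a)
round 2: derive deriv(c,b) via R2 from deriv(c,h), edge(h,b)
round 2: derive deriv(c,e) via R2 from deriv(c,f), edge(f,e)
round 2: derive deriv(e,g) via R2 from deriv(e,b), edge(b,g)
round 2: derive deriv(f,f) via R2 from deriv(f,g), edge(g,f)
round 2: derive deriv(h,b) via R2 from deriv(h,h), edge(h,b)
round 2: derive deriv(h,e) via R2 from deriv(h,h), edge(h,e)
round 2: derive deriv(h,g) via R2 from deriv(h,h), edge(h,g)
round 2: derive deriv(j,g) via R2 from deriv(j,b), edge(b,g)
round 3: derive deriv(b,f) via R2 from deriv(b,g), edge(g,f)
round 3: derive deriv(e,f) via R2 from deriv(e,g), edge(g,f)
round 3: derive deriv(f,e) via R2 from deriv(f,f), edge(f,e)
round 3: derive deriv(h,a) via R2 from deriv(h,e), edge(e,a)
round 3: derive deriv(h,f) via R2 from deriv(h,g), edge(g,f)
round 3: derive deriv(j,f) via R2 from deriv(j,g), edge(g,f)
round 4: derive deriv(b,a) via R2 from deriv(b,f), edge(f,a)
round 4: derive deriv(b,e) via R2 from deriv(b,f), edge(f,e)
round 4: derive deriv(e,a) via R2 from deriv(e,f), edge(f,a)
round 4: derive deriv(e,e) via R2 from deriv(e,f), edge(f,e)
round 4: derive deriv(j,a) via R2 from deriv(j,f), edge(f,a)
round 4: derive deriv(j,e) via R2 from deriv(j,f), edge(f,e)

yes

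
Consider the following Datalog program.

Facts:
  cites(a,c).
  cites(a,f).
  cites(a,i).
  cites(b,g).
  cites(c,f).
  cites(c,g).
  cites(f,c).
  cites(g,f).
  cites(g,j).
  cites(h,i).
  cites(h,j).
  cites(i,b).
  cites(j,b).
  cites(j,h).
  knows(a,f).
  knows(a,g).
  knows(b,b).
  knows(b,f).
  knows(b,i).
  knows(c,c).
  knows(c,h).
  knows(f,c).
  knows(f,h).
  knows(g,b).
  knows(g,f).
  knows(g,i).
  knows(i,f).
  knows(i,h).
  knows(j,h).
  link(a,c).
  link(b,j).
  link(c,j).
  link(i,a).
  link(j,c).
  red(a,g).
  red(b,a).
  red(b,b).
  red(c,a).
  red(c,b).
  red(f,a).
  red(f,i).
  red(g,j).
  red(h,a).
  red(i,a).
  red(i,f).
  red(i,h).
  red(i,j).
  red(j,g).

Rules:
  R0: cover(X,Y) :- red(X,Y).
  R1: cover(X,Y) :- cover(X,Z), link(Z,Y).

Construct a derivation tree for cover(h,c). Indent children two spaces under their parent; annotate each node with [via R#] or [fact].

cover(h,c)  [via R1]
  cover(h,a)  [via R0]
    red(h,a)  [fact]
  link(a,c)  [fact]

round 1: derive cover(a,g) via R0 from red(a,g)
round 1: derive cover(b,a) via R0 from red(b,a)
round 1: derive cover(b,b) via R0 from red(b,b)
round 1: derive cover(c,a) via R0 from red(c,a)
round 1: derive cover(c,b) via R0 from red(c,b)
round 1: derive cover(f,a) via R0 from red(f,a)
round 1: derive cover(f,i) via R0 from red(f,i)
round 1: derive cover(g,j) via R0 from red(g,j)
round 1: derive cover(h,a) via R0 from red(h,a)
round 1: derive cover(i,a) via R0 from red(i,a)
round 1: derive cover(i,f) via R0 from red(i,f)
round 1: derive cover(i,h) via R0 from red(i,h)
round 1: derive cover(i,j) via R0 from red(i,j)
round 1: derive cover(j,g) via R0 from red(j,g)
round 2: derive cover(b,c) via R1 from cover(b,a), link(a,c)
round 2: derive cover(b,j) via R1 from cover(b,b), link(b,j)
round 2: derive cover(c,c) via R1 from cover(c,a), link(a,c)
round 2: derive cover(c,j) via R1 from cover(c,b), link(b,j)
round 2: derive cover(f,c) via R1 from cover(f,a), link(a,c)
round 2: derive cover(g,c) via R1 from cover(g,j), link(j,c)
round 2: derive cover(h,c) via R1 from cover(h,a), link(a,c)
round 2: derive cover(i,c) via R1 from cover(i,a), link(a,c)
round 3: derive cover(f,j) via R1 from cover(f,c), link(c,j)
round 3: derive cover(h,j) via R1 from cover(h,c), link(c,j)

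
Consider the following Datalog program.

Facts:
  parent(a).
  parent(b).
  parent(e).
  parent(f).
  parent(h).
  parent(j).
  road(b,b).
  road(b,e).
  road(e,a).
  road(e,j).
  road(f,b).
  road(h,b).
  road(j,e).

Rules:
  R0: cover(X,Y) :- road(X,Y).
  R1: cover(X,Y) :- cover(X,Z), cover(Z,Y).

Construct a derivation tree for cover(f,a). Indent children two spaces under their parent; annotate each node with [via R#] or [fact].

cover(f,a)  [via R1]
  cover(f,b)  [via R0]
    road(f,b)  [fact]
  cover(b,a)  [via R1]
    cover(b,e)  [via R0]
      road(b,e)  [fact]
    cover(e,a)  [via R0]
      road(e,a)  [fact]

round 1: derive cover(b,b) via R0 from road(b,b)
round 1: derive cover(b,e) via R0 from road(b,e)
round 1: derive cover(e,a) via R0 from road(e,a)
round 1: derive cover(e,j) via R0 from road(e,j)
round 1: derive cover(f,b) via R0 from road(f,b)
round 1: derive cover(h,b) via R0 from road(h,b)
round 1: derive cover(j,e) via R0 from road(j,e)
round 2: derive cover(b,a) via R1 from cover(b,e), cover(e,a)
round 2: derive cover(b,j) via R1 from cover(b,e), cover(e,j)
round 2: derive cover(e,e) via R1 from cover(e,j), cover(j,e)
round 2: derive cover(f,e) via R1 from cover(f,b), cover(b,e)
round 2: derive cover(h,e) via R1 from cover(h,b), cover(b,e)
round 2: derive cover(j,a) via R1 from cover(j,e), cover(e,a)
round 2: derive cover(j,j) via R1 from cover(j,e), cover(e,j)
round 3: derive cover(f,a) via R1 from cover(f,b), cover(b,a)
round 3: derive cover(f,j) via R1 from cover(f,b), cover(b,j)
round 3: derive cover(h,a) via R1 from cover(h,b), cover(b,a)
round 3: derive cover(h,j) via R1 from cover(h,b), cover(b,j)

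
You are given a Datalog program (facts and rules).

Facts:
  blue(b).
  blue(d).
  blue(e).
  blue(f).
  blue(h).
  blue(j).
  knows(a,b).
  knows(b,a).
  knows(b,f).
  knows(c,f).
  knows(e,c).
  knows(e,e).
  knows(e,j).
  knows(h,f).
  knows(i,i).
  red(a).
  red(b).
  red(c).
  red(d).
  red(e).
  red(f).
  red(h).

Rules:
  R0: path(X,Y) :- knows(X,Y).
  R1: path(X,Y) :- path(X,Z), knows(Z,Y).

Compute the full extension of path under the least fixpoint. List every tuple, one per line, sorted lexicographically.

round 1: derive path(a,b) via R0 from knows(a,b)
round 1: derive path(b,a) via R0 from knows(b,a)
round 1: derive path(b,f) via R0 from knows(b,f)
round 1: derive path(c,f) via R0 from knows(c,f)
round 1: derive path(e,c) via R0 from knows(e,c)
round 1: derive path(e,e) via R0 from knows(e,e)
round 1: derive path(e,j) via R0 from knows(e,j)
round 1: derive path(h,f) via R0 from knows(h,f)
round 1: derive path(i,i) via R0 from knows(i,i)
round 2: derive path(a,a) via R1 from path(a,b), knows(b,a)
round 2: derive path(a,f) via R1 from path(a,b), knows(b,f)
round 2: derive path(b,b) via R1 from path(b,a), knows(a,b)
round 2: derive path(e,f) via R1 from path(e,c), knows(c,f)

path(a,a)
path(a,b)
path(a,f)
path(b,a)
path(b,b)
path(b,f)
path(c,f)
path(e,c)
path(e,e)
path(e,f)
path(e,j)
path(h,f)
path(i,i)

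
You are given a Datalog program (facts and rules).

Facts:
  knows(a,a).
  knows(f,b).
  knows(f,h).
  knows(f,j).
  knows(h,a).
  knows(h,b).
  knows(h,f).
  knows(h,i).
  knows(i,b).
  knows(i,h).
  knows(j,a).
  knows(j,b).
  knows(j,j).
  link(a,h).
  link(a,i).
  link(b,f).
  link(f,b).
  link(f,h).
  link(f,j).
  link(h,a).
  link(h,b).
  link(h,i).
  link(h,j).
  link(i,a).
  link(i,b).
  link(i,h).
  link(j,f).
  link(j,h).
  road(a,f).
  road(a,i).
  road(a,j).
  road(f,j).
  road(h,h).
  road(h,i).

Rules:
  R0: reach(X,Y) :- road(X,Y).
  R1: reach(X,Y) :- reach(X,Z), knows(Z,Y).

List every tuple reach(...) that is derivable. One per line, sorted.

reach(a,a)
reach(a,b)
reach(a,f)
reach(a,h)
reach(a,i)
reach(a,j)
reach(f,a)
reach(f,b)
reach(f,j)
reach(h,a)
reach(h,b)
reach(h,f)
reach(h,h)
reach(h,i)
reach(h,j)

round 1: derive reach(a,f) via R0 from road(a,f)
round 1: derive reach(a,i) via R0 from road(a,i)
round 1: derive reach(a,j) via R0 from road(a,j)
round 1: derive reach(f,j) via R0 from road(f,j)
round 1: derive reach(h,h) via R0 from road(h,h)
round 1: derive reach(h,i) via R0 from road(h,i)
round 2: derive reach(a,a) via R1 from reach(a,j), knows(j,a)
round 2: derive reach(a,b) via R1 from reach(a,f), knows(f,b)
round 2: derive reach(a,h) via R1 from reach(a,f), knows(f,h)
round 2: derive reach(f,a) via R1 from reach(f,j), knows(j,a)
round 2: derive reach(f,b) via R1 from reach(f,j), knows(j,b)
round 2: derive reach(h,a) via R1 from reach(h,h), knows(h,a)
round 2: derive reach(h,b) via R1 from reach(h,h), knows(h,b)
round 2: derive reach(h,f) via R1 from reach(h,h), knows(h,f)
round 3: derive reach(h,j) via R1 from reach(h,f), knows(f,j)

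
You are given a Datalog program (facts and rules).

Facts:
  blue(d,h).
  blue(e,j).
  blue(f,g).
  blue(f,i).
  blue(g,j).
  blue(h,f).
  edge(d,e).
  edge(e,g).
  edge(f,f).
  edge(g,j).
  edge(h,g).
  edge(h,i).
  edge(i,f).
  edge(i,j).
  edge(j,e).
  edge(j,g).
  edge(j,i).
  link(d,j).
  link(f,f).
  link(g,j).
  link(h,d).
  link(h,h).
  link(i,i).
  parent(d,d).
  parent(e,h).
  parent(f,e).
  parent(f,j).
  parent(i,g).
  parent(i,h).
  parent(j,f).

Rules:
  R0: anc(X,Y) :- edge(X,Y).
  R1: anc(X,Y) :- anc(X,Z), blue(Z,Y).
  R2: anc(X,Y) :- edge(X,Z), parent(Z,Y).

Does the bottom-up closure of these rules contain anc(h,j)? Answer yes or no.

yes

round 1: derive anc(d,e) via R0 from edge(d,e)
round 1: derive anc(e,g) via R0 from edge(e,g)
round 1: derive anc(f,f) via R0 from edge(f,f)
round 1: derive anc(g,j) via R0 from edge(g,j)
round 1: derive anc(h,g) via R0 from edge(h,g)
round 1: derive anc(h,i) via R0 from edge(h,i)
round 1: derive anc(i,f) via R0 from edge(i,f)
round 1: derive anc(i,j) via R0 from edge(i,j)
round 1: derive anc(j,e) via R0 from edge(j,e)
round 1: derive anc(j,g) via R0 from edge(j,g)
round 1: derive anc(j,i) via R0 from edge(j,i)
round 1: derive anc(d,h) via R2 from edge(d,e), parent(e,h)
round 1: derive anc(f,e) via R2 from edge(f,f), parent(f,e)
round 1: derive anc(f,j) via R2 from edge(f,f), parent(f,j)
round 1: derive anc(g,f) via R2 from edge(g,j), parent(j,f)
round 1: derive anc(h,h) via R2 from edge(h,i), parent(i,h)
round 1: derive anc(i,e) via R2 from edge(i,f), parent(f,e)
round 1: derive anc(j,h) via R2 from edge(j,e), parent(e,h)
round 2: derive anc(d,f) via R1 from anc(d,h), blue(h,f)
round 2: derive anc(d,j) via R1 from anc(d,e), blue(e,j)
round 2: derive anc(e,j) via R1 from anc(e,g), blue(g,j)
round 2: derive anc(f,g) via R1 from anc(f,f), blue(f,g)
round 2: derive anc(f,i) via R1 from anc(f,f), blue(f,i)
round 2: derive anc(g,g) via R1 from anc(g,f), blue(f,g)
round 2: derive anc(g,i) via R1 from anc(g,f), blue(f,i)
round 2: derive anc(h,f) via R1 from anc(h,h), blue(h,f)
round 2: derive anc(h,j) via R1 from anc(h,g), blue(g,j)
round 2: derive anc(i,g) via R1 from anc(i,f), blue(f,g)
round 2: derive anc(i,i) via R1 from anc(i,f), blue(f,i)
round 2: derive anc(j,f) via R1 from anc(j,h), blue(h,f)
round 2: derive anc(j,j) via R1 from anc(j,e), blue(e,j)
round 3: derive anc(d,g) via R1 from anc(d,f), blue(f,g)
round 3: derive anc(d,i) via R1 from anc(d,f), blue(f,i)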